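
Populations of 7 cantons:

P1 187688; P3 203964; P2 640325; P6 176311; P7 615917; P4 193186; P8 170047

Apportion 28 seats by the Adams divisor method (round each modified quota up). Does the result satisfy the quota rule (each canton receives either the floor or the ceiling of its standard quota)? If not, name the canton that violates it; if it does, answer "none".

none

Standard quotas: P1 2.402, P3 2.611, P2 8.196, P6 2.257, P7 7.884, P4 2.473, P8 2.177.
Adams allocation: P1 3, P3 3, P2 8, P6 2, P7 7, P4 3, P8 2.
Every allocation lies between the lower and upper quota.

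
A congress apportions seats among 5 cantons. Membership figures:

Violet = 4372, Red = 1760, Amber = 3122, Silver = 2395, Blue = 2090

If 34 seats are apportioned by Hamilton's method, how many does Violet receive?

Total 13739; standard divisor 13739/34 ≈ 404.088.
Standard quotas: Violet 10.819, Red 4.355, Amber 7.726, Silver 5.927, Blue 5.172.
Lower quotas: Violet 10, Red 4, Amber 7, Silver 5, Blue 5 (sum 31, leaving 3 seats).
Remainders in descending order: Silver 0.927, Violet 0.819, Amber 0.726, Red 0.355, Blue 0.172.
The surplus seats go to Silver, Violet, Amber.
Violet receives 11.

11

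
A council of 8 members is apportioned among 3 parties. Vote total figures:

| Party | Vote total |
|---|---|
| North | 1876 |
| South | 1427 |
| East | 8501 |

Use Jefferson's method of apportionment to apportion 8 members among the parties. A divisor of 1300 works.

With modified divisor 1300: modified quotas North 1.443, South 1.098, East 6.539.
Rounding down: North 1, South 1, East 6 (total 8).

North 1, South 1, East 6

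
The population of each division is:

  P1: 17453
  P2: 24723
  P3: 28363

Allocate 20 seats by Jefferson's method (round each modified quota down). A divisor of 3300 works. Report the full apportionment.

P1: 5; P2: 7; P3: 8

With modified divisor 3300: modified quotas P1 5.289, P2 7.492, P3 8.595.
Rounding down: P1 5, P2 7, P3 8 (total 20).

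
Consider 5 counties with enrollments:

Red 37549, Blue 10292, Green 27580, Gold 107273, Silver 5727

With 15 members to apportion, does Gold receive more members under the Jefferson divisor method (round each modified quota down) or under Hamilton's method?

Jefferson

Jefferson: Red 3, Blue 0, Green 2, Gold 10, Silver 0.
Hamilton: Red 3, Blue 1, Green 2, Gold 9, Silver 0.
Gold gets 10 under Jefferson and 9 under Hamilton.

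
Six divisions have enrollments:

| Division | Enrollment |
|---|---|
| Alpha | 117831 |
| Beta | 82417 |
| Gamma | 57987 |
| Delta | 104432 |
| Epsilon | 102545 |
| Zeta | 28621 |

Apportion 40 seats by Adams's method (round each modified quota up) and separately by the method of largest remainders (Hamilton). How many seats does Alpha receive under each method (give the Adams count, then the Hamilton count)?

Adams: Alpha 9, Beta 7, Gamma 5, Delta 8, Epsilon 8, Zeta 3.
Hamilton: Alpha 10, Beta 7, Gamma 5, Delta 8, Epsilon 8, Zeta 2.
Alpha gets 9 under Adams and 10 under Hamilton.

9 and 10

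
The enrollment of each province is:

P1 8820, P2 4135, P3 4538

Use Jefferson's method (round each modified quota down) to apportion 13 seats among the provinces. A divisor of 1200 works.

With modified divisor 1200: modified quotas P1 7.350, P2 3.446, P3 3.782.
Rounding down: P1 7, P2 3, P3 3 (total 13).

P1 7, P2 3, P3 3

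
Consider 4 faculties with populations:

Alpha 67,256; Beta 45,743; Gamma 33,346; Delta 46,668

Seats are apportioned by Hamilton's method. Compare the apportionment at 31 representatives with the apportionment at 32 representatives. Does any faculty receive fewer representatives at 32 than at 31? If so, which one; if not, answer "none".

At 31 seats: Alpha 11, Beta 7, Gamma 5, Delta 8.
At 32 seats: Alpha 11, Beta 8, Gamma 5, Delta 8.
No faculty's allocation decreased.

none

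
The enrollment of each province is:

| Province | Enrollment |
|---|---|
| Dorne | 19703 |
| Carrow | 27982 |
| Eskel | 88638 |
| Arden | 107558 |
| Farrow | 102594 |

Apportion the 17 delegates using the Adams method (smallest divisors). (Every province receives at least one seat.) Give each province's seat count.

Standard divisor 346475/17 ≈ 20380.882; standard quotas: Dorne 0.967, Carrow 1.373, Eskel 4.349, Arden 5.277, Farrow 5.034.
Rounding up gives 1, 2, 5, 6, 6 = 20 seats, so the divisor must be adjusted.
With modified divisor 23900: modified quotas Dorne 0.824, Carrow 1.171, Eskel 3.709, Arden 4.500, Farrow 4.293.
Rounding up: Dorne 1, Carrow 2, Eskel 4, Arden 5, Farrow 5 (total 17).

Dorne 1, Carrow 2, Eskel 4, Arden 5, Farrow 5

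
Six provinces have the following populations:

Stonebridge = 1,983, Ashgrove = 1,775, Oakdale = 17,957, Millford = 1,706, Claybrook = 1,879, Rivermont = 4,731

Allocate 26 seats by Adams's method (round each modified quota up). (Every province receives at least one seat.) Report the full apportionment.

Stonebridge: 2; Ashgrove: 2; Oakdale: 14; Millford: 2; Claybrook: 2; Rivermont: 4

Standard divisor 30031/26 ≈ 1155.038; standard quotas: Stonebridge 1.717, Ashgrove 1.537, Oakdale 15.547, Millford 1.477, Claybrook 1.627, Rivermont 4.096.
Rounding up gives 2, 2, 16, 2, 2, 5 = 29 seats, so the divisor must be adjusted.
With modified divisor 1300: modified quotas Stonebridge 1.525, Ashgrove 1.365, Oakdale 13.813, Millford 1.312, Claybrook 1.445, Rivermont 3.639.
Rounding up: Stonebridge 2, Ashgrove 2, Oakdale 14, Millford 2, Claybrook 2, Rivermont 4 (total 26).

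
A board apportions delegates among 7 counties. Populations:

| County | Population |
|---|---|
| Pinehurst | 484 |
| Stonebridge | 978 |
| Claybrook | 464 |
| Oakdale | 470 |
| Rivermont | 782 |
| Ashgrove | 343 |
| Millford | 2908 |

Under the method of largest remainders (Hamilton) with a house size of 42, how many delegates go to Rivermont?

Total 6429; standard divisor 6429/42 ≈ 153.071.
Standard quotas: Pinehurst 3.162, Stonebridge 6.389, Claybrook 3.031, Oakdale 3.070, Rivermont 5.109, Ashgrove 2.241, Millford 18.998.
Lower quotas: Pinehurst 3, Stonebridge 6, Claybrook 3, Oakdale 3, Rivermont 5, Ashgrove 2, Millford 18 (sum 40, leaving 2 seats).
Remainders in descending order: Millford 0.998, Stonebridge 0.389, Ashgrove 0.241, Pinehurst 0.162, Rivermont 0.109, Oakdale 0.070, Claybrook 0.031.
Largest remainders: Millford, Stonebridge receive the extra seats.
Rivermont receives 5.

5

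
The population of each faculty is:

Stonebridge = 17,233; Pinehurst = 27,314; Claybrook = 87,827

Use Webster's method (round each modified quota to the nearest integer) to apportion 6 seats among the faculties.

Standard divisor 132374/6 ≈ 22062.333; standard quotas: Stonebridge 0.781, Pinehurst 1.238, Claybrook 3.981.
Rounding to the nearest integer gives Stonebridge 1, Pinehurst 1, Claybrook 4 — total 6, matching the house size, so no adjustment is needed.

Stonebridge=1, Pinehurst=1, Claybrook=4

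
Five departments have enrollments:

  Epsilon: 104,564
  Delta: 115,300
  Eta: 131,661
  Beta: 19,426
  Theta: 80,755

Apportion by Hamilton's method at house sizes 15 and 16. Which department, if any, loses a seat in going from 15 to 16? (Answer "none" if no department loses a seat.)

none

At 15 seats: Epsilon 3, Delta 4, Eta 4, Beta 1, Theta 3.
At 16 seats: Epsilon 4, Delta 4, Eta 4, Beta 1, Theta 3.
No department's allocation decreased.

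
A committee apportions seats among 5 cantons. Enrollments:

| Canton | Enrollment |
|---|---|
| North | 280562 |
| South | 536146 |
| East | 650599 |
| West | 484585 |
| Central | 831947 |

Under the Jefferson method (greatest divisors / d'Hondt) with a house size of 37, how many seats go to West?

6

Standard divisor 2783839/37 ≈ 75238.892; standard quotas: North 3.729, South 7.126, East 8.647, West 6.441, Central 11.057.
Rounding down gives 3, 7, 8, 6, 11 = 35 seats, so the divisor must be adjusted.
With modified divisor 69700: modified quotas North 4.025, South 7.692, East 9.334, West 6.952, Central 11.936.
Rounding down: North 4, South 7, East 9, West 6, Central 11 (total 37).
West receives 6.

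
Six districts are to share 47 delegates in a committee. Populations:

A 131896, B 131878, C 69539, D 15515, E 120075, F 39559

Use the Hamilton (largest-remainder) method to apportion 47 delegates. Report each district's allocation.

A=12, B=12, C=6, D=2, E=11, F=4

Standard divisor: 508462 ÷ 47 ≈ 10818.34.
Standard quotas: A 12.1919, B 12.1902, C 6.4279, D 1.4341, E 11.0992, F 3.6567.
Lower quotas: A 12, B 12, C 6, D 1, E 11, F 3 (sum 45, leaving 2 seats).
Remainders in descending order: F 0.6567, D 0.4341, C 0.4279, A 0.1919, B 0.1902, E 0.0992.
The surplus seats go to F, D.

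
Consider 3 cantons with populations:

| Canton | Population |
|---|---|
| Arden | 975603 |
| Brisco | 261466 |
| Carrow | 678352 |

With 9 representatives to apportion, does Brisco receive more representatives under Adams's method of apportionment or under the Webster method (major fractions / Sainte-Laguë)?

Adams

Adams: Arden 4, Brisco 2, Carrow 3.
Webster: Arden 5, Brisco 1, Carrow 3.
Brisco gets 2 under Adams and 1 under Webster.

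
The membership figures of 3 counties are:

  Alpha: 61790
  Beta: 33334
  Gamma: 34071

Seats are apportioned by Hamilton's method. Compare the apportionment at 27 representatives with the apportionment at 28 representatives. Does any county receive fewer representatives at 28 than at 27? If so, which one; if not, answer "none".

At 27 seats: Alpha 13, Beta 7, Gamma 7.
At 28 seats: Alpha 14, Beta 7, Gamma 7.
No county's allocation decreased.

none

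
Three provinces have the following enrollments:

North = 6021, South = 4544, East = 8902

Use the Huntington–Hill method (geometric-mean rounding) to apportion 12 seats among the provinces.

With divisor 1682: modified quotas North 3.580, South 2.702, East 5.293.
Geometric-mean thresholds: North √(3·4)=3.464, South √(2·3)=2.449, East √(5·6)=5.477.
Each quota rounded against its threshold gives North 4, South 3, East 5 (total 12).

North=4, South=3, East=5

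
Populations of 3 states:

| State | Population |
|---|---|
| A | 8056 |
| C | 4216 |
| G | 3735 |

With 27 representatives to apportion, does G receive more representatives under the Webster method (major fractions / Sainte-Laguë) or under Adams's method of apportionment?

Adams

Webster: A 14, C 7, G 6.
Adams: A 13, C 7, G 7.
G gets 6 under Webster and 7 under Adams.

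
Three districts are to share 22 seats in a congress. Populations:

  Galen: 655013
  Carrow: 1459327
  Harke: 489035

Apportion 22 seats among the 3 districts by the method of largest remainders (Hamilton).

Standard divisor: 2603375 ÷ 22 ≈ 118335.227.
Standard quotas: Galen 5.5352, Carrow 12.3321, Harke 4.1326.
Lower quotas: Galen 5, Carrow 12, Harke 4 (sum 21, leaving 1 seat).
Remainders in descending order: Galen 0.5352, Carrow 0.3321, Harke 0.1326.
The surplus seat goes to Galen.

Galen 6, Carrow 12, Harke 4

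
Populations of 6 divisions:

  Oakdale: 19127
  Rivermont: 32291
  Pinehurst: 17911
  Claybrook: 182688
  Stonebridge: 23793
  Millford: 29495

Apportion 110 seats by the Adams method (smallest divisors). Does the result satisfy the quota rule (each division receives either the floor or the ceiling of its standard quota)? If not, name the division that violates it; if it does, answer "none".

Standard quotas: Oakdale 6.891, Rivermont 11.634, Pinehurst 6.453, Claybrook 65.822, Stonebridge 8.573, Millford 10.627.
Adams allocation: Oakdale 7, Rivermont 12, Pinehurst 7, Claybrook 64, Stonebridge 9, Millford 11.
Claybrook has quota 65.822 (lower 65, upper 66) but receives 64 — outside the quota interval.

Claybrook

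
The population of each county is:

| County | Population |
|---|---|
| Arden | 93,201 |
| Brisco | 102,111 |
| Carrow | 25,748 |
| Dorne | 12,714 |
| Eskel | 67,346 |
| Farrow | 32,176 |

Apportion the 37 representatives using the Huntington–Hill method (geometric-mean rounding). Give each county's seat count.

With divisor 8995: modified quotas Arden 10.361, Brisco 11.352, Carrow 2.862, Dorne 1.413, Eskel 7.487, Farrow 3.577.
Geometric-mean thresholds: Arden √(10·11)=10.488, Brisco √(11·12)=11.489, Carrow √(2·3)=2.449, Dorne √(1·2)=1.414, Eskel √(7·8)=7.483, Farrow √(3·4)=3.464.
Each quota rounded against its threshold gives Arden 10, Brisco 11, Carrow 3, Dorne 1, Eskel 8, Farrow 4 (total 37).

Arden: 10; Brisco: 11; Carrow: 3; Dorne: 1; Eskel: 8; Farrow: 4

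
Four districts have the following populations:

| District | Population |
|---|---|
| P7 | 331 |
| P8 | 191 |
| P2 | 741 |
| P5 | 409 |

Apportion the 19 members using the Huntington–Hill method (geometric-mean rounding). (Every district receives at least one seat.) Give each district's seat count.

P7=4, P8=2, P2=8, P5=5

With divisor 89: modified quotas P7 3.719, P8 2.146, P2 8.326, P5 4.596.
Geometric-mean thresholds: P7 √(3·4)=3.464, P8 √(2·3)=2.449, P2 √(8·9)=8.485, P5 √(4·5)=4.472.
Each quota rounded against its threshold gives P7 4, P8 2, P2 8, P5 5 (total 19).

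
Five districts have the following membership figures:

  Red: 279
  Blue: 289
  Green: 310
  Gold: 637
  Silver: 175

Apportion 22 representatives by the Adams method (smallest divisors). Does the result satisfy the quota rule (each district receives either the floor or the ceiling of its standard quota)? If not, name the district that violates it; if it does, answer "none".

Standard quotas: Red 3.632, Blue 3.762, Green 4.036, Gold 8.292, Silver 2.278.
Adams allocation: Red 4, Blue 4, Green 4, Gold 8, Silver 2.
Every allocation lies between the lower and upper quota.

none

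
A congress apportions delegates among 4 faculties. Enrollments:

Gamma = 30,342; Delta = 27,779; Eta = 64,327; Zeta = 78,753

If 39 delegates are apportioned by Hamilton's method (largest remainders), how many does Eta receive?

Standard divisor: 201201 ÷ 39 = 5159.
Standard quotas: Gamma 5.8814, Delta 5.3846, Eta 12.4689, Zeta 15.2652.
Lower quotas: Gamma 5, Delta 5, Eta 12, Zeta 15 (sum 37, leaving 2 seats).
Remainders in descending order: Gamma 0.8814, Eta 0.4689, Delta 0.3846, Zeta 0.2652.
The surplus seats go to Gamma, Eta.
Eta receives 13.

13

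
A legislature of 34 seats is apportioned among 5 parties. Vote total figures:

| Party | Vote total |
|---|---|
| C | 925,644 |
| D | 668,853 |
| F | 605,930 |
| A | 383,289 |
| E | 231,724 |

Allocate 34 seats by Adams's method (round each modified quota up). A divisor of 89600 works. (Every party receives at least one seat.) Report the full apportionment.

With modified divisor 89600: modified quotas C 10.331, D 7.465, F 6.763, A 4.278, E 2.586.
Rounding up: C 11, D 8, F 7, A 5, E 3 (total 34).

C 11, D 8, F 7, A 5, E 3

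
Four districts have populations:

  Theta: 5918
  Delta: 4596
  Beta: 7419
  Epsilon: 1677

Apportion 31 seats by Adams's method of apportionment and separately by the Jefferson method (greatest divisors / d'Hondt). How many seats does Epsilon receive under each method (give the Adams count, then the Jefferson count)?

3 and 2

Adams: Theta 9, Delta 7, Beta 12, Epsilon 3.
Jefferson: Theta 10, Delta 7, Beta 12, Epsilon 2.
Epsilon gets 3 under Adams and 2 under Jefferson.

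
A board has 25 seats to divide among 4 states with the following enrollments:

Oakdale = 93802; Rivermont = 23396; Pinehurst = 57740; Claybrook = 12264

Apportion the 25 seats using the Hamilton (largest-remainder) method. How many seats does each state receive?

Standard divisor: 187202 ÷ 25 ≈ 7488.08.
Standard quotas: Oakdale 12.5268, Rivermont 3.1244, Pinehurst 7.7109, Claybrook 1.6378.
Lower quotas: Oakdale 12, Rivermont 3, Pinehurst 7, Claybrook 1 (sum 23, leaving 2 seats).
Remainders in descending order: Pinehurst 0.7109, Claybrook 0.6378, Oakdale 0.5268, Rivermont 0.1244.
Largest remainders: Pinehurst, Claybrook receive the extra seats.

Oakdale 12; Rivermont 3; Pinehurst 8; Claybrook 2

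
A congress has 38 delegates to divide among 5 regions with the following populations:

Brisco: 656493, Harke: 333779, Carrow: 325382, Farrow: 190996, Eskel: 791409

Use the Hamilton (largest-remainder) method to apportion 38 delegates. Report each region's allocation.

Total 2298059; standard divisor 2298059/38 ≈ 60475.237.
Standard quotas: Brisco 10.8556, Harke 5.5193, Carrow 5.3804, Farrow 3.1583, Eskel 13.0865.
Lower quotas: Brisco 10, Harke 5, Carrow 5, Farrow 3, Eskel 13 (sum 36, leaving 2 seats).
Remainders in descending order: Brisco 0.8556, Harke 0.5193, Carrow 0.3804, Farrow 0.1583, Eskel 0.0865.
Largest remainders: Brisco, Harke receive the extra seats.

Brisco: 11, Harke: 6, Carrow: 5, Farrow: 3, Eskel: 13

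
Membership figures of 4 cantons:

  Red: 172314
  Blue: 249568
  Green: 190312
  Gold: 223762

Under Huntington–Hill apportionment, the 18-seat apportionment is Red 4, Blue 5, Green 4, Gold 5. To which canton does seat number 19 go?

Blue

Priority for the next seat is population ÷ (√(s·(s+1))).
Priorities: Red 38530.582, Blue 45564.674, Green 42555.057, Gold 40853.165.
Highest priority: Blue.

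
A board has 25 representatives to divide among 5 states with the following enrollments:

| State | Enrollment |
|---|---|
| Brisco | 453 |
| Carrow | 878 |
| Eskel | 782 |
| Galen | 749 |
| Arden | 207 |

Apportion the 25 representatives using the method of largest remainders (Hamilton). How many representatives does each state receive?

Total 3069; standard divisor 3069/25 ≈ 122.76.
Standard quotas: Brisco 3.690, Carrow 7.152, Eskel 6.370, Galen 6.101, Arden 1.686.
Lower quotas: Brisco 3, Carrow 7, Eskel 6, Galen 6, Arden 1 (sum 23, leaving 2 seats).
Remainders in descending order: Brisco 0.690, Arden 0.686, Eskel 0.370, Carrow 0.152, Galen 0.101.
The surplus seats go to Brisco, Arden.

Brisco 4, Carrow 7, Eskel 6, Galen 6, Arden 2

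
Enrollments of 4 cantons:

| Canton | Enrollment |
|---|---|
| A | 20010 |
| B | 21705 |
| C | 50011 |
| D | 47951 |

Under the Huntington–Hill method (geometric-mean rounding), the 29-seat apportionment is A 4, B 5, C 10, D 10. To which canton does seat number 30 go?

Priority for the next seat is population ÷ (√(s·(s+1))).
Priorities: A 4474.372, B 3962.773, C 4768.362, D 4571.948.
Highest priority: C.

C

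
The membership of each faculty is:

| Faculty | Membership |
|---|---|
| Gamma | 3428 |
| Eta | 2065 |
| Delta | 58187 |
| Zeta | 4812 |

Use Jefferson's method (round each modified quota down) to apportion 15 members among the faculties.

Standard divisor 68492/15 ≈ 4566.133; standard quotas: Gamma 0.751, Eta 0.452, Delta 12.743, Zeta 1.054.
Rounding down gives 0, 0, 12, 1 = 13 seats, so the divisor must be adjusted.
With modified divisor 4000: modified quotas Gamma 0.857, Eta 0.516, Delta 14.547, Zeta 1.203.
Rounding down: Gamma 0, Eta 0, Delta 14, Zeta 1 (total 15).

Gamma: 0, Eta: 0, Delta: 14, Zeta: 1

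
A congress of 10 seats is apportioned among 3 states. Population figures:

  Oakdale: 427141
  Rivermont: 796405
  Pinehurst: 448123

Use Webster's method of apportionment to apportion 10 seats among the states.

Oakdale 2; Rivermont 5; Pinehurst 3

Standard divisor 1671669/10 ≈ 167166.9; standard quotas: Oakdale 2.555, Rivermont 4.764, Pinehurst 2.681.
Rounding to the nearest integer gives 3, 5, 3 = 11 seats, so the divisor must be adjusted.
With modified divisor 173900: modified quotas Oakdale 2.456, Rivermont 4.580, Pinehurst 2.577.
Rounding to the nearest integer: Oakdale 2, Rivermont 5, Pinehurst 3 (total 10).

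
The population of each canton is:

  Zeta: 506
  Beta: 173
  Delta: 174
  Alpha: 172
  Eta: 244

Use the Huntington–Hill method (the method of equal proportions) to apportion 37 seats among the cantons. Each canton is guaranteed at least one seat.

With divisor 34: modified quotas Zeta 14.882, Beta 5.088, Delta 5.118, Alpha 5.059, Eta 7.176.
Geometric-mean thresholds: Zeta √(14·15)=14.491, Beta √(5·6)=5.477, Delta √(5·6)=5.477, Alpha √(5·6)=5.477, Eta √(7·8)=7.483.
Each quota rounded against its threshold gives Zeta 15, Beta 5, Delta 5, Alpha 5, Eta 7 (total 37).

Zeta 15, Beta 5, Delta 5, Alpha 5, Eta 7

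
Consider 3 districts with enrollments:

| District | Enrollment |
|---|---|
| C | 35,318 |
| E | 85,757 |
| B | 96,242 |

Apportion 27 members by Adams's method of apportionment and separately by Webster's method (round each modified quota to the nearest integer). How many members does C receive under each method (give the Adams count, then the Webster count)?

5 and 4

Adams: C 5, E 10, B 12.
Webster: C 4, E 11, B 12.
C gets 5 under Adams and 4 under Webster.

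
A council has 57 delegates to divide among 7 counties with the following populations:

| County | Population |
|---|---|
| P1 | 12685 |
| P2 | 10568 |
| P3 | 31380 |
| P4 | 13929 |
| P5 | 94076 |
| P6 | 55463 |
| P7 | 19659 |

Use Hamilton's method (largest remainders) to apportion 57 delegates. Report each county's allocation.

P1 3, P2 3, P3 7, P4 3, P5 23, P6 13, P7 5

Total 237760; standard divisor 237760/57 ≈ 4171.228.
Standard quotas: P1 3.0411, P2 2.5335, P3 7.5230, P4 3.3393, P5 22.5535, P6 13.2966, P7 4.7130.
Lower quotas: P1 3, P2 2, P3 7, P4 3, P5 22, P6 13, P7 4 (sum 54, leaving 3 seats).
Remainders in descending order: P7 0.7130, P5 0.5535, P2 0.5335, P3 0.5230, P4 0.3393, P6 0.2966, P1 0.0411.
Largest remainders: P7, P5, P2 receive the extra seats.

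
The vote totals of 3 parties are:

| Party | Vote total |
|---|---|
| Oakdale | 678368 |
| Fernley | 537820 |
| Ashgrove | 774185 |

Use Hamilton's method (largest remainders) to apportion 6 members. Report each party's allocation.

Standard divisor: 1990373 ÷ 6 ≈ 331728.833.
Standard quotas: Oakdale 2.0449, Fernley 1.6213, Ashgrove 2.3338.
Lower quotas: Oakdale 2, Fernley 1, Ashgrove 2 (sum 5, leaving 1 seat).
Remainders in descending order: Fernley 0.6213, Ashgrove 0.3338, Oakdale 0.0449.
Largest remainder: Fernley receives the extra seat.

Oakdale 2; Fernley 2; Ashgrove 2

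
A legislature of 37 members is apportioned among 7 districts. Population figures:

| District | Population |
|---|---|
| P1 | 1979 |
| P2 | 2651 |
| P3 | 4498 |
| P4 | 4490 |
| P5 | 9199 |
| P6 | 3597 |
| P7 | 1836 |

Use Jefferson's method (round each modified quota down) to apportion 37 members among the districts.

Standard divisor 28250/37 ≈ 763.514; standard quotas: P1 2.592, P2 3.472, P3 5.891, P4 5.881, P5 12.048, P6 4.711, P7 2.405.
Rounding down gives 2, 3, 5, 5, 12, 4, 2 = 33 seats, so the divisor must be adjusted.
With modified divisor 700: modified quotas P1 2.827, P2 3.787, P3 6.426, P4 6.414, P5 13.141, P6 5.139, P7 2.623.
Rounding down: P1 2, P2 3, P3 6, P4 6, P5 13, P6 5, P7 2 (total 37).

P1 2, P2 3, P3 6, P4 6, P5 13, P6 5, P7 2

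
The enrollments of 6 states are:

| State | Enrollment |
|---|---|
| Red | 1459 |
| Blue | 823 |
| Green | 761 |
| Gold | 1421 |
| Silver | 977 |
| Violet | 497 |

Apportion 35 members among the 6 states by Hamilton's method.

The standard divisor is 5938/35 ≈ 169.657.
Standard quotas: Red 8.600, Blue 4.851, Green 4.486, Gold 8.376, Silver 5.759, Violet 2.929.
Lower quotas: Red 8, Blue 4, Green 4, Gold 8, Silver 5, Violet 2 (sum 31, leaving 4 seats).
Remainders in descending order: Violet 0.929, Blue 0.851, Silver 0.759, Red 0.600, Green 0.486, Gold 0.376.
Largest remainders: Violet, Blue, Silver, Red receive the extra seats.

Red 9, Blue 5, Green 4, Gold 8, Silver 6, Violet 3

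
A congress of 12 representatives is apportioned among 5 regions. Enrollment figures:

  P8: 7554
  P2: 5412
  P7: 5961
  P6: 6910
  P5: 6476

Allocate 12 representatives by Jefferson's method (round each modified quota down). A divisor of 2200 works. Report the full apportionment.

With modified divisor 2200: modified quotas P8 3.434, P2 2.460, P7 2.710, P6 3.141, P5 2.944.
Rounding down: P8 3, P2 2, P7 2, P6 3, P5 2 (total 12).

P8 3, P2 2, P7 2, P6 3, P5 2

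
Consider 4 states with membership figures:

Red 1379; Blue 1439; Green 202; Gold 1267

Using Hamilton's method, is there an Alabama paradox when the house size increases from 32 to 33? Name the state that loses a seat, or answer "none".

At 32 seats: Red 10, Blue 11, Green 2, Gold 9.
At 33 seats: Red 11, Blue 11, Green 1, Gold 10.
Green drops from 2 to 1.

Green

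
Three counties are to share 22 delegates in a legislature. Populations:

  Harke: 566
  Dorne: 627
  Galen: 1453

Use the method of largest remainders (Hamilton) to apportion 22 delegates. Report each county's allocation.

The standard divisor is 2646/22 ≈ 120.273.
Standard quotas: Harke 4.706, Dorne 5.213, Galen 12.081.
Lower quotas: Harke 4, Dorne 5, Galen 12 (sum 21, leaving 1 seat).
Remainders in descending order: Harke 0.706, Dorne 0.213, Galen 0.081.
Largest remainder: Harke receives the extra seat.

Harke=5, Dorne=5, Galen=12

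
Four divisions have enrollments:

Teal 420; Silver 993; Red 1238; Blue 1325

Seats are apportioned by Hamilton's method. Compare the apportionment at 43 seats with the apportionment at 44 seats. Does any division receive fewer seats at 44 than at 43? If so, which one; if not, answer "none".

Teal

At 43 seats: Teal 5, Silver 11, Red 13, Blue 14.
At 44 seats: Teal 4, Silver 11, Red 14, Blue 15.
Teal drops from 5 to 4.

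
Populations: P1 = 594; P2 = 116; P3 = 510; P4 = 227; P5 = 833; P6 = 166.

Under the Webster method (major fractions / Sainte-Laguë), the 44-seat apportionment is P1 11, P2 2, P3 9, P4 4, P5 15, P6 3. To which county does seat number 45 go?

P5

Priority for the next seat is population ÷ (current seats + 0.5).
Priorities: P1 51.652, P2 46.400, P3 53.684, P4 50.444, P5 53.742, P6 47.429.
Highest priority: P5.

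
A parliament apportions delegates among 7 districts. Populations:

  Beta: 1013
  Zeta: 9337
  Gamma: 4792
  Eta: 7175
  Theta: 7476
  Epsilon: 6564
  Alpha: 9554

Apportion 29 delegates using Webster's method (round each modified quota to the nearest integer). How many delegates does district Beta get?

1

Standard divisor 45911/29 ≈ 1583.138; standard quotas: Beta 0.640, Zeta 5.898, Gamma 3.027, Eta 4.532, Theta 4.722, Epsilon 4.146, Alpha 6.035.
Rounding to the nearest integer gives 1, 6, 3, 5, 5, 4, 6 = 30 seats, so the divisor must be adjusted.
With modified divisor 1630: modified quotas Beta 0.621, Zeta 5.728, Gamma 2.940, Eta 4.402, Theta 4.587, Epsilon 4.027, Alpha 5.861.
Rounding to the nearest integer: Beta 1, Zeta 6, Gamma 3, Eta 4, Theta 5, Epsilon 4, Alpha 6 (total 29).
Beta receives 1.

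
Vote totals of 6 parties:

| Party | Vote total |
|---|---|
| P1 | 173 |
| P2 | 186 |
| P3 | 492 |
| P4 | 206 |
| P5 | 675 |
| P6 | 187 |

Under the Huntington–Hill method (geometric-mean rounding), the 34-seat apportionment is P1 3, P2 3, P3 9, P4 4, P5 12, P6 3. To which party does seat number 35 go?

P5

Priority for the next seat is population ÷ (√(s·(s+1))).
Priorities: P1 49.941, P2 53.694, P3 51.861, P4 46.063, P5 54.043, P6 53.982.
Highest priority: P5.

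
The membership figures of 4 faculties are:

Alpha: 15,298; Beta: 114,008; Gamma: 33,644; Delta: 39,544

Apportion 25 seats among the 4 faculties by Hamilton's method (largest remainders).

Alpha=2; Beta=14; Gamma=4; Delta=5

Total 202494; standard divisor 202494/25 ≈ 8099.76.
Standard quotas: Alpha 1.8887, Beta 14.0755, Gamma 4.1537, Delta 4.8821.
Lower quotas: Alpha 1, Beta 14, Gamma 4, Delta 4 (sum 23, leaving 2 seats).
Remainders in descending order: Alpha 0.8887, Delta 0.8821, Gamma 0.1537, Beta 0.0755.
Largest remainders: Alpha, Delta receive the extra seats.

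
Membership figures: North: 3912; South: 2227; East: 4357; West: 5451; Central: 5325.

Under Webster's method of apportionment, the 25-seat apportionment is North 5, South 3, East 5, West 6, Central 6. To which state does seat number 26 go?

Priority for the next seat is population ÷ (current seats + 0.5).
Priorities: North 711.273, South 636.286, East 792.182, West 838.615, Central 819.231.
Highest priority: West.

West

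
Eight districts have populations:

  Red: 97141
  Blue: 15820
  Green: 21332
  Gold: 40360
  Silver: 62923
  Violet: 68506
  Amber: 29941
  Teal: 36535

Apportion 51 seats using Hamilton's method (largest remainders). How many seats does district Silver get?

The standard divisor is 372558/51 ≈ 7305.059.
Standard quotas: Red 13.2978, Blue 2.1656, Green 2.9202, Gold 5.5249, Silver 8.6136, Violet 9.3779, Amber 4.0987, Teal 5.0013.
Lower quotas: Red 13, Blue 2, Green 2, Gold 5, Silver 8, Violet 9, Amber 4, Teal 5 (sum 48, leaving 3 seats).
Remainders in descending order: Green 0.9202, Silver 0.6136, Gold 0.5249, Violet 0.3779, Red 0.2978, Blue 0.1656, Amber 0.0987, Teal 0.0013.
Largest remainders: Green, Silver, Gold receive the extra seats.
Silver receives 9.

9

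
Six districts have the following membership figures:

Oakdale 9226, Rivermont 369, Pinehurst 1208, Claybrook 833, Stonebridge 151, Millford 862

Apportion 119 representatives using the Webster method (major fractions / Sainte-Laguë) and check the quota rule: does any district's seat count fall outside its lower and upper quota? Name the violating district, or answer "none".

Oakdale

Standard quotas: Oakdale 86.797, Rivermont 3.471, Pinehurst 11.365, Claybrook 7.837, Stonebridge 1.421, Millford 8.110.
Webster allocation: Oakdale 88, Rivermont 3, Pinehurst 11, Claybrook 8, Stonebridge 1, Millford 8.
Oakdale has quota 86.797 (lower 86, upper 87) but receives 88 — outside the quota interval.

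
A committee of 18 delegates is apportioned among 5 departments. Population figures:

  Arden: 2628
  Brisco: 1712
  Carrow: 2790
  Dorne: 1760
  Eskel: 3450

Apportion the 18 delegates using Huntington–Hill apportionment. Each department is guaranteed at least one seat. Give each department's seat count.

With divisor 709: modified quotas Arden 3.707, Brisco 2.415, Carrow 3.935, Dorne 2.482, Eskel 4.866.
Geometric-mean thresholds: Arden √(3·4)=3.464, Brisco √(2·3)=2.449, Carrow √(3·4)=3.464, Dorne √(2·3)=2.449, Eskel √(4·5)=4.472.
Each quota rounded against its threshold gives Arden 4, Brisco 2, Carrow 4, Dorne 3, Eskel 5 (total 18).

Arden 4, Brisco 2, Carrow 4, Dorne 3, Eskel 5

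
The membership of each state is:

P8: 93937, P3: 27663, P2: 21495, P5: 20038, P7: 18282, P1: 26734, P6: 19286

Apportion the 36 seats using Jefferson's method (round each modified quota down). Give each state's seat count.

P8=16, P3=4, P2=3, P5=3, P7=3, P1=4, P6=3

Standard divisor 227435/36 ≈ 6317.639; standard quotas: P8 14.869, P3 4.379, P2 3.402, P5 3.172, P7 2.894, P1 4.232, P6 3.053.
Rounding down gives 14, 4, 3, 3, 2, 4, 3 = 33 seats, so the divisor must be adjusted.
With modified divisor 5700: modified quotas P8 16.480, P3 4.853, P2 3.771, P5 3.515, P7 3.207, P1 4.690, P6 3.384.
Rounding down: P8 16, P3 4, P2 3, P5 3, P7 3, P1 4, P6 3 (total 36).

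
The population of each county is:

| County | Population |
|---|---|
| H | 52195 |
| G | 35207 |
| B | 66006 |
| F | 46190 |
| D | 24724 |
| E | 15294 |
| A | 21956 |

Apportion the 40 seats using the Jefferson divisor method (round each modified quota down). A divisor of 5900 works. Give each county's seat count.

With modified divisor 5900: modified quotas H 8.847, G 5.967, B 11.187, F 7.829, D 4.191, E 2.592, A 3.721.
Rounding down: H 8, G 5, B 11, F 7, D 4, E 2, A 3 (total 40).

H: 8, G: 5, B: 11, F: 7, D: 4, E: 2, A: 3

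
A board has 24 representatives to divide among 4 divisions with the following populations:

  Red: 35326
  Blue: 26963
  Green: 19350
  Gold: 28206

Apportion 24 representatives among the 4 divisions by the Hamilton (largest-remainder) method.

The standard divisor is 109845/24 ≈ 4576.875.
Standard quotas: Red 7.7184, Blue 5.8911, Green 4.2278, Gold 6.1627.
Lower quotas: Red 7, Blue 5, Green 4, Gold 6 (sum 22, leaving 2 seats).
Remainders in descending order: Blue 0.8911, Red 0.7184, Green 0.2278, Gold 0.1627.
Largest remainders: Blue, Red receive the extra seats.

Red=8, Blue=6, Green=4, Gold=6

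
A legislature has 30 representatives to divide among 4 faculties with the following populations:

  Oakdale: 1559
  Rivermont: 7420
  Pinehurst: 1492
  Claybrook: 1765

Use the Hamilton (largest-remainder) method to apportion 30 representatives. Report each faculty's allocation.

Oakdale 4, Rivermont 18, Pinehurst 4, Claybrook 4

The standard divisor is 12236/30 ≈ 407.867.
Standard quotas: Oakdale 3.8223, Rivermont 18.1922, Pinehurst 3.6581, Claybrook 4.3274.
Lower quotas: Oakdale 3, Rivermont 18, Pinehurst 3, Claybrook 4 (sum 28, leaving 2 seats).
Remainders in descending order: Oakdale 0.8223, Pinehurst 0.6581, Claybrook 0.3274, Rivermont 0.1922.
The surplus seats go to Oakdale, Pinehurst.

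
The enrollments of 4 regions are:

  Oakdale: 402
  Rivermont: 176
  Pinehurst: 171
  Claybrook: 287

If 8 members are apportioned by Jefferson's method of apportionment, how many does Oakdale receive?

4

Standard divisor 1036/8 ≈ 129.5; standard quotas: Oakdale 3.104, Rivermont 1.359, Pinehurst 1.320, Claybrook 2.216.
Rounding down gives 3, 1, 1, 2 = 7 seats, so the divisor must be adjusted.
With modified divisor 98: modified quotas Oakdale 4.102, Rivermont 1.796, Pinehurst 1.745, Claybrook 2.929.
Rounding down: Oakdale 4, Rivermont 1, Pinehurst 1, Claybrook 2 (total 8).
Oakdale receives 4.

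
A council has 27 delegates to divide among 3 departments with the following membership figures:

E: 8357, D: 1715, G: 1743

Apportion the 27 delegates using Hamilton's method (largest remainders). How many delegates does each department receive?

Total 11815; standard divisor 11815/27 ≈ 437.593.
Standard quotas: E 19.0977, D 3.9192, G 3.9832.
Lower quotas: E 19, D 3, G 3 (sum 25, leaving 2 seats).
Remainders in descending order: G 0.9832, D 0.9192, E 0.0977.
Largest remainders: G, D receive the extra seats.

E 19; D 4; G 4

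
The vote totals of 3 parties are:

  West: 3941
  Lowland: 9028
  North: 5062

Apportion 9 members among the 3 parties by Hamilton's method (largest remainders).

Standard divisor: 18031 ÷ 9 ≈ 2003.444.
Standard quotas: West 1.9671, Lowland 4.5062, North 2.5266.
Lower quotas: West 1, Lowland 4, North 2 (sum 7, leaving 2 seats).
Remainders in descending order: West 0.9671, North 0.5266, Lowland 0.5062.
Largest remainders: West, North receive the extra seats.

West=2; Lowland=4; North=3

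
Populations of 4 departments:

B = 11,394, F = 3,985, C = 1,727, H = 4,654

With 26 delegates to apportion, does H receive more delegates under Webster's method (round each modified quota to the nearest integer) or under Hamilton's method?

Webster

Webster: B 13, F 5, C 2, H 6.
Hamilton: B 14, F 5, C 2, H 5.
H gets 6 under Webster and 5 under Hamilton.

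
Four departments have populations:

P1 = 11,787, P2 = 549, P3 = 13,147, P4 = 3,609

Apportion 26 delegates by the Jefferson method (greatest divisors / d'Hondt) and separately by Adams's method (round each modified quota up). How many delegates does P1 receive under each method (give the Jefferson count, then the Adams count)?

Jefferson: P1 11, P2 0, P3 12, P4 3.
Adams: P1 10, P2 1, P3 11, P4 4.
P1 gets 11 under Jefferson and 10 under Adams.

11 and 10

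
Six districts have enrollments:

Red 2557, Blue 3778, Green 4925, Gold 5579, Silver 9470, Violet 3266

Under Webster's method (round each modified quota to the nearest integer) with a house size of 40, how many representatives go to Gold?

8

Standard divisor 29575/40 ≈ 739.375; standard quotas: Red 3.458, Blue 5.110, Green 6.661, Gold 7.546, Silver 12.808, Violet 4.417.
Rounding to the nearest integer gives Red 3, Blue 5, Green 7, Gold 8, Silver 13, Violet 4 — total 40, matching the house size, so no adjustment is needed.
Gold receives 8.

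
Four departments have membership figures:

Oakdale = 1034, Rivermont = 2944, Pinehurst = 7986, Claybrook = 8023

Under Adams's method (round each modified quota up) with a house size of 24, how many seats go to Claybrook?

Standard divisor 19987/24 ≈ 832.792; standard quotas: Oakdale 1.242, Rivermont 3.535, Pinehurst 9.589, Claybrook 9.634.
Rounding up gives 2, 4, 10, 10 = 26 seats, so the divisor must be adjusted.
With modified divisor 900: modified quotas Oakdale 1.149, Rivermont 3.271, Pinehurst 8.873, Claybrook 8.914.
Rounding up: Oakdale 2, Rivermont 4, Pinehurst 9, Claybrook 9 (total 24).
Claybrook receives 9.

9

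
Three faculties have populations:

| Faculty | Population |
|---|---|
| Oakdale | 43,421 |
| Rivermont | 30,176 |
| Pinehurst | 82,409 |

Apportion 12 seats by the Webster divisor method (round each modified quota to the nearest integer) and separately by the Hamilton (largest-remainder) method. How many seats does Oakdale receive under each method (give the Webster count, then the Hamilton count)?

Webster: Oakdale 3, Rivermont 2, Pinehurst 7.
Hamilton: Oakdale 4, Rivermont 2, Pinehurst 6.
Oakdale gets 3 under Webster and 4 under Hamilton.

3 and 4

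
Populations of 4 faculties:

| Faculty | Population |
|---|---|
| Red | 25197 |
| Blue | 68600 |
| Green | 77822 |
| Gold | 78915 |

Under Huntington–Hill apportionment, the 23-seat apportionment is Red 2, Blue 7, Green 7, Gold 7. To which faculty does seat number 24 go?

Gold

Priority for the next seat is population ÷ (√(s·(s+1))).
Priorities: Red 10286.632, Blue 9167.061, Green 10399.402, Gold 10545.460.
Highest priority: Gold.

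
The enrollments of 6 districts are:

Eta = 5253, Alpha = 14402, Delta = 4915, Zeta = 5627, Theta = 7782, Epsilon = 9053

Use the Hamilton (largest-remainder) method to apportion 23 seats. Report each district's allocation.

Eta: 3; Alpha: 7; Delta: 2; Zeta: 3; Theta: 4; Epsilon: 4

Total 47032; standard divisor 47032/23 ≈ 2044.87.
Standard quotas: Eta 2.5689, Alpha 7.0430, Delta 2.4036, Zeta 2.7518, Theta 3.8056, Epsilon 4.4272.
Lower quotas: Eta 2, Alpha 7, Delta 2, Zeta 2, Theta 3, Epsilon 4 (sum 20, leaving 3 seats).
Remainders in descending order: Theta 0.8056, Zeta 0.7518, Eta 0.5689, Epsilon 0.4272, Delta 0.4036, Alpha 0.0430.
The surplus seats go to Theta, Zeta, Eta.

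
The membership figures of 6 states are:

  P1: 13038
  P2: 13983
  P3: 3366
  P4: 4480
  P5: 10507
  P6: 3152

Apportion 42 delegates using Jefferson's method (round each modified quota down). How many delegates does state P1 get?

Standard divisor 48526/42 ≈ 1155.381; standard quotas: P1 11.285, P2 12.103, P3 2.913, P4 3.878, P5 9.094, P6 2.728.
Rounding down gives 11, 12, 2, 3, 9, 2 = 39 seats, so the divisor must be adjusted.
With modified divisor 1080: modified quotas P1 12.072, P2 12.947, P3 3.117, P4 4.148, P5 9.729, P6 2.919.
Rounding down: P1 12, P2 12, P3 3, P4 4, P5 9, P6 2 (total 42).
P1 receives 12.

12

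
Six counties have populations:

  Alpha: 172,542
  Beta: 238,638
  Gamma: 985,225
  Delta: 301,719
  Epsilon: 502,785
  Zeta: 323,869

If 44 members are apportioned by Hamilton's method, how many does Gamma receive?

The standard divisor is 2524778/44 ≈ 57381.318.
Standard quotas: Alpha 3.0069, Beta 4.1588, Gamma 17.1698, Delta 5.2581, Epsilon 8.7622, Zeta 5.6442.
Lower quotas: Alpha 3, Beta 4, Gamma 17, Delta 5, Epsilon 8, Zeta 5 (sum 42, leaving 2 seats).
Remainders in descending order: Epsilon 0.7622, Zeta 0.6442, Delta 0.2581, Gamma 0.1698, Beta 0.1588, Alpha 0.0069.
The surplus seats go to Epsilon, Zeta.
Gamma receives 17.

17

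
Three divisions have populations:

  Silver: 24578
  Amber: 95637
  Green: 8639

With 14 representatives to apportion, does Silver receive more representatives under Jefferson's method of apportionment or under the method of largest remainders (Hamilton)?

Hamilton

Jefferson: Silver 2, Amber 11, Green 1.
Hamilton: Silver 3, Amber 10, Green 1.
Silver gets 2 under Jefferson and 3 under Hamilton.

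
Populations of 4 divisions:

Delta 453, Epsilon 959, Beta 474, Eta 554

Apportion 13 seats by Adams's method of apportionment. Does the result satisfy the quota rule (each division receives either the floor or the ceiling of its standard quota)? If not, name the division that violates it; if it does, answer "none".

Standard quotas: Delta 2.414, Epsilon 5.109, Beta 2.525, Eta 2.952.
Adams allocation: Delta 2, Epsilon 5, Beta 3, Eta 3.
Every allocation lies between the lower and upper quota.

none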